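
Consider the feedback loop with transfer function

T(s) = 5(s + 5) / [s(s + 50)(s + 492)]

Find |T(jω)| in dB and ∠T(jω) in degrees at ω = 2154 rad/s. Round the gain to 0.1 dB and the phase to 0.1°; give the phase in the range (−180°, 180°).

-119.6 dB, -165.9°

At s = jω = j2154:
zero (s+5): 5 + j2154 → |·| = √(5²+2154²) = √4639741 ≈ 2154, ∠ = arctan(2154/5) ≈ 89.87°
pole (s+50): 50 + j2154 → |·| = √(50²+2154²) = √4642216 ≈ 2154.6, ∠ = arctan(2154/50) ≈ 88.67°
pole (s+492): 492 + j2154 → |·| = √(492²+2154²) = √4881780 ≈ 2209.5, ∠ = arctan(2154/492) ≈ 77.13°
pole at origin: |s| = 2154, ∠ = 90.00° (in denominator)
|T| = 5 · 2154 / 1.0254e+10 ≈ 1.0503e-06
Gain = 20 log₁₀(1.0503e-06) ≈ -119.57 dB
∠T = 89.87° − 255.80° = -165.93°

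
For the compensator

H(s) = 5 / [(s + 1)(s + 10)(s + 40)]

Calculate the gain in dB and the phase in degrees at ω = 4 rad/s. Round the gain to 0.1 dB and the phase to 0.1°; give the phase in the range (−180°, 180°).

At s = jω = j4:
pole (s+1): 1 + j4 → |·| = √(1²+4²) = √17 ≈ 4.1231, ∠ = arctan(4/1) ≈ 75.96°
pole (s+10): 10 + j4 → |·| = √(10²+4²) = √116 ≈ 10.77, ∠ = arctan(4/10) ≈ 21.80°
pole (s+40): 40 + j4 → |·| = √(40²+4²) = √1616 ≈ 40.2, ∠ = arctan(4/40) ≈ 5.71°
|H| = 5 / 1785.1 ≈ 0.002801
Gain = 20 log₁₀(0.002801) ≈ -51.05 dB
∠H = 0.00° − 103.47° = -103.47°

-51.1 dB, -103.5°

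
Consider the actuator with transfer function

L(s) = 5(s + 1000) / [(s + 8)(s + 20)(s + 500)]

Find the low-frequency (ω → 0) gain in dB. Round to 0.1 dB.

L(0) = 5·1000 / (8·20·500) = 0.0625
20 log₁₀(0.0625) ≈ -24.08 dB

-24.1 dB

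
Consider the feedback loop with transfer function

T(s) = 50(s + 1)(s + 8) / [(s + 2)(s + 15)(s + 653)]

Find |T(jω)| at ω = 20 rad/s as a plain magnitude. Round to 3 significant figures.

0.0657

At s = jω = j20:
zero (s+1): 1 + j20 → |·| = √(1²+20²) = √401 ≈ 20.025, ∠ = arctan(20/1) ≈ 87.14°
zero (s+8): 8 + j20 → |·| = √(8²+20²) = √464 ≈ 21.541, ∠ = arctan(20/8) ≈ 68.20°
pole (s+2): 2 + j20 → |·| = √(2²+20²) = √404 ≈ 20.1, ∠ = arctan(20/2) ≈ 84.29°
pole (s+15): 15 + j20 → |·| = √(15²+20²) = √625 ≈ 25, ∠ = arctan(20/15) ≈ 53.13°
pole (s+653): 653 + j20 → |·| = √(653²+20²) = √426809 ≈ 653.31, ∠ = arctan(20/653) ≈ 1.75°
|T| = 50 · 431.36 / 3.2829e+05 ≈ 0.065698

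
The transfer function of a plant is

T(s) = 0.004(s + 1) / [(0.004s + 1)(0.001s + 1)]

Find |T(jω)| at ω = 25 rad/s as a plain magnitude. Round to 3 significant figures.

0.0996

At ω = 25 rad/s:
zero (1 + j25·1) = 1 + j25 → |·| ≈ 25.02, ∠ ≈ 87.71°
pole (1 + j25·0.004) = 1 + j0.1 → |·| ≈ 1.005, ∠ ≈ 5.71°
pole (1 + j25·0.001) = 1 + j0.025 → |·| ≈ 1.0003, ∠ ≈ 1.43°
|T| = 0.004 · 25.02 / (1.005 · 1.0003) ≈ 0.099552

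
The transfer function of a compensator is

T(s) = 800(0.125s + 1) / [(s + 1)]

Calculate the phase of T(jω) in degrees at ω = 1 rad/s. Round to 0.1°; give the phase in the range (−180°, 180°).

At ω = 1 rad/s:
zero (1 + j1·0.125) = 1 + j0.125 → |·| ≈ 1.0078, ∠ ≈ 7.13°
pole (1 + j1·1) = 1 + j1 → |·| ≈ 1.4142, ∠ ≈ 45.00°
∠T = (7.13°) − (45.00°) = -37.87°

-37.9°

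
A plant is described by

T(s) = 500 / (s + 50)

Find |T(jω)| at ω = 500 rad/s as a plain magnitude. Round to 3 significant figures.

0.995

At s = jω = j500:
pole (s+50): 50 + j500 → |·| = √(50²+500²) = √252500 ≈ 502.49, ∠ = arctan(500/50) ≈ 84.29°
|T| = 500 / 502.49 ≈ 0.99504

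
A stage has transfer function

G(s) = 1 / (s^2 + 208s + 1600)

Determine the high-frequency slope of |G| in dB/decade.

-40 dB/decade

Each pole contributes −20 dB/decade at high frequency; each zero contributes +20 dB/decade.
Net: 0 zero(s) − 2 pole(s) → -40 dB/decade.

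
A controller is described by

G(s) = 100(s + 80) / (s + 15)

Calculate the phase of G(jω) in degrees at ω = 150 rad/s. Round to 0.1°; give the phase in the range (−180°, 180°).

-22.4°

At s = jω = j150:
zero (s+80): 80 + j150 → |·| = √(80²+150²) = √28900 ≈ 170, ∠ = arctan(150/80) ≈ 61.93°
pole (s+15): 15 + j150 → |·| = √(15²+150²) = √22725 ≈ 150.75, ∠ = arctan(150/15) ≈ 84.29°
∠G = 61.93° − 84.29° = -22.36°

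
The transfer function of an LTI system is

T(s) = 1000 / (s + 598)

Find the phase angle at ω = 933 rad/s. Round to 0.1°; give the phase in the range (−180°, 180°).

-57.3°

At s = jω = j933:
pole (s+598): 598 + j933 → |·| = √(598²+933²) = √1228093 ≈ 1108.2, ∠ = arctan(933/598) ≈ 57.34°
∠T = 0.00° − 57.34° = -57.34°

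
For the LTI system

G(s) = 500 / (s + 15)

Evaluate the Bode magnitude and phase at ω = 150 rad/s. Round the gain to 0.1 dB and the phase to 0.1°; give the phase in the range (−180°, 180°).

Substitute s = j150:
Numerator: 500 = 500 + j0
Denominator: (j150) + 15 = 15 + j150
|N| = √(500² + 0²) ≈ 500, ∠N ≈ 0.00°
|D| = √(15² + 150²) ≈ 150.75, ∠D ≈ 84.29°
|G| = 500 / 150.75 ≈ 3.3167
Gain = 20 log₁₀(3.3167) ≈ 10.41 dB
∠G = 0.00° − 84.29° = -84.29°

10.4 dB, -84.3°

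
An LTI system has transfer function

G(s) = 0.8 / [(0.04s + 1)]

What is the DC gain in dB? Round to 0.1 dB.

G(0) = 0.8 · 1 / 1 = 0.8
20 log₁₀(0.8) ≈ -1.94 dB

-1.9 dB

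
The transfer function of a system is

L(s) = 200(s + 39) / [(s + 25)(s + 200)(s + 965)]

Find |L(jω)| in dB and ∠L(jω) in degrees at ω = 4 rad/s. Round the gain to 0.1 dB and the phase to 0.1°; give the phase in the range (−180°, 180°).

At s = jω = j4:
zero (s+39): 39 + j4 → |·| = √(39²+4²) = √1537 ≈ 39.205, ∠ = arctan(4/39) ≈ 5.86°
pole (s+25): 25 + j4 → |·| = √(25²+4²) = √641 ≈ 25.318, ∠ = arctan(4/25) ≈ 9.09°
pole (s+200): 200 + j4 → |·| = √(200²+4²) = √40016 ≈ 200.04, ∠ = arctan(4/200) ≈ 1.15°
pole (s+965): 965 + j4 → |·| = √(965²+4²) = √931241 ≈ 965.01, ∠ = arctan(4/965) ≈ 0.24°
|L| = 200 · 39.205 / 4.8874e+06 ≈ 0.0016043
Gain = 20 log₁₀(0.0016043) ≈ -55.89 dB
∠L = 5.86° − 10.48° = -4.62°

-55.9 dB, -4.6°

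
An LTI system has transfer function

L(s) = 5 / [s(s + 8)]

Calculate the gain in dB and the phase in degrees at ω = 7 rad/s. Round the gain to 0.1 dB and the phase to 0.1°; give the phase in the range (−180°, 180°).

At s = jω = j7:
pole (s+8): 8 + j7 → |·| = √(8²+7²) = √113 ≈ 10.63, ∠ = arctan(7/8) ≈ 41.19°
pole at origin: |s| = 7, ∠ = 90.00° (in denominator)
|L| = 5 / 74.41 ≈ 0.067195
Gain = 20 log₁₀(0.067195) ≈ -23.45 dB
∠L = 0.00° − 131.19° = -131.19°

-23.5 dB, -131.2°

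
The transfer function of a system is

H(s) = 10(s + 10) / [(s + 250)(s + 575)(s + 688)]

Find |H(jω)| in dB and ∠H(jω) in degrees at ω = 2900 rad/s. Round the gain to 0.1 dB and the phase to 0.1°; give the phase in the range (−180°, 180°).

-118.9 dB, -150.7°

At s = jω = j2900:
zero (s+10): 10 + j2900 → |·| = √(10²+2900²) = √8410100 ≈ 2900, ∠ = arctan(2900/10) ≈ 89.80°
pole (s+250): 250 + j2900 → |·| = √(250²+2900²) = √8472500 ≈ 2910.8, ∠ = arctan(2900/250) ≈ 85.07°
pole (s+575): 575 + j2900 → |·| = √(575²+2900²) = √8740625 ≈ 2956.5, ∠ = arctan(2900/575) ≈ 78.79°
pole (s+688): 688 + j2900 → |·| = √(688²+2900²) = √8883344 ≈ 2980.5, ∠ = arctan(2900/688) ≈ 76.65°
|H| = 10 · 2900 / 2.565e+10 ≈ 1.1306e-06
Gain = 20 log₁₀(1.1306e-06) ≈ -118.93 dB
∠H = 89.80° − 240.51° = -150.71°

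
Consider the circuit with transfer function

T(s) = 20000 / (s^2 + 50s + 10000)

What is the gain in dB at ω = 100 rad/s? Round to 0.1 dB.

12.0 dB

At s = jω = j100:
quadratic: (j100)² + 50·j100 + 10000 = 0 + j5000 → |·| ≈ 5000, ∠ ≈ 90.00°
|T| = 20000 / 5000 ≈ 4
Gain = 20 log₁₀(4) ≈ 12.04 dB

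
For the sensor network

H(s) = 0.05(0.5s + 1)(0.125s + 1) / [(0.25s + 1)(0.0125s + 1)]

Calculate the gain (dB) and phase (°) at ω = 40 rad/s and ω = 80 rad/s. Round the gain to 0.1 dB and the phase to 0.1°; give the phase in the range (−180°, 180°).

ω = 40: -6.9 dB, 55.0°; ω = 80: -3.0 dB, 40.7°

At ω = 40 rad/s:
zero (1 + j40·0.5) = 1 + j20 → |·| ≈ 20.025, ∠ ≈ 87.14°
zero (1 + j40·0.125) = 1 + j5 → |·| ≈ 5.099, ∠ ≈ 78.69°
pole (1 + j40·0.25) = 1 + j10 → |·| ≈ 10.05, ∠ ≈ 84.29°
pole (1 + j40·0.0125) = 1 + j0.5 → |·| ≈ 1.118, ∠ ≈ 26.57°
|H| = 0.05 · 20.025 · 5.099 / (10.05 · 1.118) ≈ 0.45438
Gain = 20 log₁₀(0.45438) ≈ -6.85 dB
∠H = (87.14° + 78.69°) − (84.29° + 26.57°) = 54.97°

At ω = 80 rad/s:
zero (1 + j80·0.5) = 1 + j40 → |·| ≈ 40.012, ∠ ≈ 88.57°
zero (1 + j80·0.125) = 1 + j10 → |·| ≈ 10.05, ∠ ≈ 84.29°
pole (1 + j80·0.25) = 1 + j20 → |·| ≈ 20.025, ∠ ≈ 87.14°
pole (1 + j80·0.0125) = 1 + j1 → |·| ≈ 1.4142, ∠ ≈ 45.00°
|H| = 0.05 · 40.012 · 10.05 / (20.025 · 1.4142) ≈ 0.70997
Gain = 20 log₁₀(0.70997) ≈ -2.98 dB
∠H = (88.57° + 84.29°) − (87.14° + 45.00°) = 40.72°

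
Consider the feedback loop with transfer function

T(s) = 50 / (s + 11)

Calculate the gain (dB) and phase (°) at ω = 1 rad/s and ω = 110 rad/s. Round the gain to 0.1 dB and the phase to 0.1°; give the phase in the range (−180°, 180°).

ω = 1: 13.1 dB, -5.2°; ω = 110: -6.9 dB, -84.3°

Substitute s = j1:
Numerator: 50 = 50 + j0
Denominator: (j1) + 11 = 11 + j1
|N| = √(50² + 0²) ≈ 50, ∠N ≈ 0.00°
|D| = √(11² + 1²) ≈ 11.045, ∠D ≈ 5.19°
|T| = 50 / 11.045 ≈ 4.5269
Gain = 20 log₁₀(4.5269) ≈ 13.12 dB
∠T = 0.00° − 5.19° = -5.19°

Substitute s = j110:
Numerator: 50 = 50 + j0
Denominator: (j110) + 11 = 11 + j110
|N| = √(50² + 0²) ≈ 50, ∠N ≈ 0.00°
|D| = √(11² + 110²) ≈ 110.55, ∠D ≈ 84.29°
|T| = 50 / 110.55 ≈ 0.45228
Gain = 20 log₁₀(0.45228) ≈ -6.89 dB
∠T = 0.00° − 84.29° = -84.29°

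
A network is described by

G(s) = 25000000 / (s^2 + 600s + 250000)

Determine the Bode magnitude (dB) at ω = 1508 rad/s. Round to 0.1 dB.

21.0 dB

At s = jω = j1508:
quadratic: (j1508)² + 600·j1508 + 250000 = -2024064 + j904800 → |·| ≈ 2.2171e+06, ∠ ≈ 155.91°
|G| = 25000000 / 2.2171e+06 ≈ 11.276
Gain = 20 log₁₀(11.276) ≈ 21.04 dB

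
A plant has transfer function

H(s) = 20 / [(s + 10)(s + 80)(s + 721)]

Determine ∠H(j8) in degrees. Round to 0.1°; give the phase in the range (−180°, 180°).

At s = jω = j8:
pole (s+10): 10 + j8 → |·| = √(10²+8²) = √164 ≈ 12.806, ∠ = arctan(8/10) ≈ 38.66°
pole (s+80): 80 + j8 → |·| = √(80²+8²) = √6464 ≈ 80.399, ∠ = arctan(8/80) ≈ 5.71°
pole (s+721): 721 + j8 → |·| = √(721²+8²) = √519905 ≈ 721.04, ∠ = arctan(8/721) ≈ 0.64°
∠H = 0.00° − 45.01° = -45.01°

-45.0°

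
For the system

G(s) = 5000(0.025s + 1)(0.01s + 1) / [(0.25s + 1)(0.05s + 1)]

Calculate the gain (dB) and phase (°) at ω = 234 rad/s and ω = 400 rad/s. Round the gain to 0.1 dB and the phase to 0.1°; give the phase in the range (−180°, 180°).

ω = 234: 40.8 dB, -27.0°; ω = 400: 40.3 dB, -16.3°

At ω = 234 rad/s:
zero (1 + j234·0.025) = 1 + j5.85 → |·| ≈ 5.9349, ∠ ≈ 80.30°
zero (1 + j234·0.01) = 1 + j2.34 → |·| ≈ 2.5447, ∠ ≈ 66.86°
pole (1 + j234·0.25) = 1 + j58.5 → |·| ≈ 58.509, ∠ ≈ 89.02°
pole (1 + j234·0.05) = 1 + j11.7 → |·| ≈ 11.743, ∠ ≈ 85.11°
|G| = 5000 · 5.9349 · 2.5447 / (58.509 · 11.743) ≈ 109.91
Gain = 20 log₁₀(109.91) ≈ 40.82 dB
∠G = (80.30° + 66.86°) − (89.02° + 85.11°) = -26.97°

At ω = 400 rad/s:
zero (1 + j400·0.025) = 1 + j10 → |·| ≈ 10.05, ∠ ≈ 84.29°
zero (1 + j400·0.01) = 1 + j4 → |·| ≈ 4.1231, ∠ ≈ 75.96°
pole (1 + j400·0.25) = 1 + j100 → |·| ≈ 100, ∠ ≈ 89.43°
pole (1 + j400·0.05) = 1 + j20 → |·| ≈ 20.025, ∠ ≈ 87.14°
|G| = 5000 · 10.05 · 4.1231 / (100 · 20.025) ≈ 103.46
Gain = 20 log₁₀(103.46) ≈ 40.30 dB
∠G = (84.29° + 75.96°) − (89.43° + 87.14°) = -16.32°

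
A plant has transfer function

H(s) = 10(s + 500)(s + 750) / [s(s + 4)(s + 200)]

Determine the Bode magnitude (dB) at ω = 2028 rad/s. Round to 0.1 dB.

-45.4 dB

At s = jω = j2028:
zero (s+500): 500 + j2028 → |·| = √(500²+2028²) = √4362784 ≈ 2088.7, ∠ = arctan(2028/500) ≈ 76.15°
zero (s+750): 750 + j2028 → |·| = √(750²+2028²) = √4675284 ≈ 2162.2, ∠ = arctan(2028/750) ≈ 69.70°
pole (s+4): 4 + j2028 → |·| = √(4²+2028²) = √4112800 ≈ 2028, ∠ = arctan(2028/4) ≈ 89.89°
pole (s+200): 200 + j2028 → |·| = √(200²+2028²) = √4152784 ≈ 2037.8, ∠ = arctan(2028/200) ≈ 84.37°
pole at origin: |s| = 2028, ∠ = 90.00° (in denominator)
|H| = 10 · 4.5162e+06 / 8.381e+09 ≈ 0.0053886
Gain = 20 log₁₀(0.0053886) ≈ -45.37 dB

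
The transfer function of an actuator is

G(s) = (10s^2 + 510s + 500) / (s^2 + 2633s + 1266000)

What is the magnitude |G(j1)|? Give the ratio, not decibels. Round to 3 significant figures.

Substitute s = j1:
Numerator: 10(j1)^2 + 510(j1) + 500 = 490 + j510
Denominator: (j1)^2 + 2633(j1) + 1266000 = 1265999 + j2633
|N| = √(490² + 510²) ≈ 707.25, ∠N ≈ 46.15°
|D| = √(1265999² + 2633²) ≈ 1.266e+06, ∠D ≈ 0.12°
|G| = 707.25 / 1.266e+06 ≈ 0.00055865

0.000559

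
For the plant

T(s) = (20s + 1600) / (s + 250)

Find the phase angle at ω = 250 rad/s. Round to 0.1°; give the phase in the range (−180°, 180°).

Substitute s = j250:
Numerator: 20(j250) + 1600 = 1600 + j5000
Denominator: (j250) + 250 = 250 + j250
|N| = √(1600² + 5000²) ≈ 5249.8, ∠N ≈ 72.26°
|D| = √(250² + 250²) ≈ 353.55, ∠D ≈ 45.00°
∠T = 72.26° − 45.00° = 27.26°

27.3°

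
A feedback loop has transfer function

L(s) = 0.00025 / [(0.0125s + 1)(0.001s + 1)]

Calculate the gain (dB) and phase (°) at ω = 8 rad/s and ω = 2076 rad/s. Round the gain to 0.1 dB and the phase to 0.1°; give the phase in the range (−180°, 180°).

At ω = 8 rad/s:
pole (1 + j8·0.0125) = 1 + j0.1 → |·| ≈ 1.005, ∠ ≈ 5.71°
pole (1 + j8·0.001) = 1 + j0.008 → |·| ≈ 1, ∠ ≈ 0.46°
|L| = 0.00025 · 1 / (1.005 · 1) ≈ 0.00024876
Gain = 20 log₁₀(0.00024876) ≈ -72.08 dB
∠L = (0°) − (5.71° + 0.46°) = -6.17°

At ω = 2076 rad/s:
pole (1 + j2076·0.0125) = 1 + j25.95 → |·| ≈ 25.969, ∠ ≈ 87.79°
pole (1 + j2076·0.001) = 1 + j2.076 → |·| ≈ 2.3043, ∠ ≈ 64.28°
|L| = 0.00025 · 1 / (25.969 · 2.3043) ≈ 4.1778e-06
Gain = 20 log₁₀(4.1778e-06) ≈ -107.58 dB
∠L = (0°) − (87.79° + 64.28°) = -152.07°

ω = 8: -72.1 dB, -6.2°; ω = 2076: -107.6 dB, -152.1°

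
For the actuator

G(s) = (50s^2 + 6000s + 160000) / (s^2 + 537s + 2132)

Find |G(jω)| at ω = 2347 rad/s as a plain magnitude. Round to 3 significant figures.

Substitute s = j2347:
Numerator: 50(j2347)^2 + 6000(j2347) + 160000 = -275260450 + j14082000
Denominator: (j2347)^2 + 537(j2347) + 2132 = -5506277 + j1260339
|N| = √(275260450² + 14082000²) ≈ 2.7562e+08, ∠N ≈ 177.07°
|D| = √(5506277² + 1260339²) ≈ 5.6487e+06, ∠D ≈ 167.11°
|G| = 2.7562e+08 / 5.6487e+06 ≈ 48.794

48.8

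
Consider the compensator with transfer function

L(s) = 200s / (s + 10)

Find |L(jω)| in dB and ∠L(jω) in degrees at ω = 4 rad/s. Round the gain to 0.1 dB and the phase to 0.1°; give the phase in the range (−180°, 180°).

37.4 dB, 68.2°

At s = jω = j4:
zero at origin: s = j4 → |·| = 4, ∠ = 90.00°
pole (s+10): 10 + j4 → |·| = √(10²+4²) = √116 ≈ 10.77, ∠ = arctan(4/10) ≈ 21.80°
|L| = 200 · 4 / 10.77 ≈ 74.28
Gain = 20 log₁₀(74.28) ≈ 37.42 dB
∠L = 90.00° − 21.80° = 68.20°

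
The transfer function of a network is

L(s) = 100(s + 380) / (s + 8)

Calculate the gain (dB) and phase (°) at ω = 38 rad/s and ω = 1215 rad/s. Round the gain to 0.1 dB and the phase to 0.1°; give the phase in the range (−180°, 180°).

At s = jω = j38:
zero (s+380): 380 + j38 → |·| = √(380²+38²) = √145844 ≈ 381.9, ∠ = arctan(38/380) ≈ 5.71°
pole (s+8): 8 + j38 → |·| = √(8²+38²) = √1508 ≈ 38.833, ∠ = arctan(38/8) ≈ 78.11°
|L| = 100 · 381.9 / 38.833 ≈ 983.44
Gain = 20 log₁₀(983.44) ≈ 59.85 dB
∠L = 5.71° − 78.11° = -72.40°

At s = jω = j1215:
zero (s+380): 380 + j1215 → |·| = √(380²+1215²) = √1620625 ≈ 1273, ∠ = arctan(1215/380) ≈ 72.63°
pole (s+8): 8 + j1215 → |·| = √(8²+1215²) = √1476289 ≈ 1215, ∠ = arctan(1215/8) ≈ 89.62°
|L| = 100 · 1273 / 1215 ≈ 104.77
Gain = 20 log₁₀(104.77) ≈ 40.40 dB
∠L = 72.63° − 89.62° = -16.99°

ω = 38: 59.9 dB, -72.4°; ω = 1215: 40.4 dB, -17.0°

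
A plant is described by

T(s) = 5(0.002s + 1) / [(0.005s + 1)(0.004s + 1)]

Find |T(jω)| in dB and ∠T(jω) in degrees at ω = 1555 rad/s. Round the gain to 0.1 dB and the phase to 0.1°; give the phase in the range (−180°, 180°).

At ω = 1555 rad/s:
zero (1 + j1555·0.002) = 1 + j3.11 → |·| ≈ 3.2668, ∠ ≈ 72.18°
pole (1 + j1555·0.005) = 1 + j7.775 → |·| ≈ 7.839, ∠ ≈ 82.67°
pole (1 + j1555·0.004) = 1 + j6.22 → |·| ≈ 6.2999, ∠ ≈ 80.87°
|T| = 5 · 3.2668 / (7.839 · 6.2999) ≈ 0.33075
Gain = 20 log₁₀(0.33075) ≈ -9.61 dB
∠T = (72.18°) − (82.67° + 80.87°) = -91.36°

-9.6 dB, -91.4°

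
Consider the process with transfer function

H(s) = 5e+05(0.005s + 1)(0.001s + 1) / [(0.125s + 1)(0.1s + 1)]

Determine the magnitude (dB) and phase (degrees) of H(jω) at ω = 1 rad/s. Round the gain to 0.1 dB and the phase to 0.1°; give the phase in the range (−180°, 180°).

113.9 dB, -12.5°

At ω = 1 rad/s:
zero (1 + j1·0.005) = 1 + j0.005 → |·| ≈ 1, ∠ ≈ 0.29°
zero (1 + j1·0.001) = 1 + j0.001 → |·| ≈ 1, ∠ ≈ 0.06°
pole (1 + j1·0.125) = 1 + j0.125 → |·| ≈ 1.0078, ∠ ≈ 7.13°
pole (1 + j1·0.1) = 1 + j0.1 → |·| ≈ 1.005, ∠ ≈ 5.71°
|H| = 5e+05 · 1 · 1 / (1.0078 · 1.005) ≈ 4.9366e+05
Gain = 20 log₁₀(4.9366e+05) ≈ 113.87 dB
∠H = (0.29° + 0.06°) − (7.13° + 5.71°) = -12.49°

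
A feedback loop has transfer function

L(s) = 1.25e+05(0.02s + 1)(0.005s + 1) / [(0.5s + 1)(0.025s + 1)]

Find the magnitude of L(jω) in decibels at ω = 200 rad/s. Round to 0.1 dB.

63.1 dB

At ω = 200 rad/s:
zero (1 + j200·0.02) = 1 + j4 → |·| ≈ 4.1231, ∠ ≈ 75.96°
zero (1 + j200·0.005) = 1 + j1 → |·| ≈ 1.4142, ∠ ≈ 45.00°
pole (1 + j200·0.5) = 1 + j100 → |·| ≈ 100, ∠ ≈ 89.43°
pole (1 + j200·0.025) = 1 + j5 → |·| ≈ 5.099, ∠ ≈ 78.69°
|L| = 1.25e+05 · 4.1231 · 1.4142 / (100 · 5.099) ≈ 1429.4
Gain = 20 log₁₀(1429.4) ≈ 63.10 dB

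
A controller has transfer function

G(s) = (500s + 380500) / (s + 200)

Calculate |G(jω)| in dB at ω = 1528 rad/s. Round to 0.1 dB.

Substitute s = j1528:
Numerator: 500(j1528) + 380500 = 380500 + j764000
Denominator: (j1528) + 200 = 200 + j1528
|N| = √(380500² + 764000²) ≈ 8.5351e+05, ∠N ≈ 63.53°
|D| = √(200² + 1528²) ≈ 1541, ∠D ≈ 82.54°
|G| = 8.5351e+05 / 1541 ≈ 553.87
Gain = 20 log₁₀(553.87) ≈ 54.87 dB

54.9 dB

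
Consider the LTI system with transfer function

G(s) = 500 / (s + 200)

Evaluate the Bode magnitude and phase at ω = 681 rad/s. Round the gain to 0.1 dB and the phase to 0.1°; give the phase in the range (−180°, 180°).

-3.0 dB, -73.6°

At s = jω = j681:
pole (s+200): 200 + j681 → |·| = √(200²+681²) = √503761 ≈ 709.76, ∠ = arctan(681/200) ≈ 73.63°
|G| = 500 / 709.76 ≈ 0.70446
Gain = 20 log₁₀(0.70446) ≈ -3.04 dB
∠G = 0.00° − 73.63° = -73.63°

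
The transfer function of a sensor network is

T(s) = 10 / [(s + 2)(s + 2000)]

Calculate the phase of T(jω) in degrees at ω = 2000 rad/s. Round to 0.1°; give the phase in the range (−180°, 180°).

At s = jω = j2000:
pole (s+2): 2 + j2000 → |·| = √(2²+2000²) = √4000004 ≈ 2000, ∠ = arctan(2000/2) ≈ 89.94°
pole (s+2000): 2000 + j2000 → |·| = √(2000²+2000²) = √8000000 ≈ 2828.4, ∠ = arctan(2000/2000) ≈ 45.00°
∠T = 0.00° − 134.94° = -134.94°

-134.9°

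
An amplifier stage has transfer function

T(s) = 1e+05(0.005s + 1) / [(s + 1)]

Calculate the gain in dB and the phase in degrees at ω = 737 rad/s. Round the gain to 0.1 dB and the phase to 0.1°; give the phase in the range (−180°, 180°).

54.3 dB, -15.1°

At ω = 737 rad/s:
zero (1 + j737·0.005) = 1 + j3.685 → |·| ≈ 3.8183, ∠ ≈ 74.82°
pole (1 + j737·1) = 1 + j737 → |·| ≈ 737, ∠ ≈ 89.92°
|T| = 1e+05 · 3.8183 / (737) ≈ 518.09
Gain = 20 log₁₀(518.09) ≈ 54.29 dB
∠T = (74.82°) − (89.92°) = -15.10°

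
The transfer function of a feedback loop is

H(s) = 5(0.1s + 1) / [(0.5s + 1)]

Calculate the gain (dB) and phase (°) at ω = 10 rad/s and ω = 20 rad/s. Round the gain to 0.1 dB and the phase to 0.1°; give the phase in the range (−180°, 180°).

ω = 10: 2.8 dB, -33.7°; ω = 20: 0.9 dB, -20.9°

At ω = 10 rad/s:
zero (1 + j10·0.1) = 1 + j1 → |·| ≈ 1.4142, ∠ ≈ 45.00°
pole (1 + j10·0.5) = 1 + j5 → |·| ≈ 5.099, ∠ ≈ 78.69°
|H| = 5 · 1.4142 / (5.099) ≈ 1.3867
Gain = 20 log₁₀(1.3867) ≈ 2.84 dB
∠H = (45.00°) − (78.69°) = -33.69°

At ω = 20 rad/s:
zero (1 + j20·0.1) = 1 + j2 → |·| ≈ 2.2361, ∠ ≈ 63.43°
pole (1 + j20·0.5) = 1 + j10 → |·| ≈ 10.05, ∠ ≈ 84.29°
|H| = 5 · 2.2361 / (10.05) ≈ 1.1125
Gain = 20 log₁₀(1.1125) ≈ 0.93 dB
∠H = (63.43°) − (84.29°) = -20.86°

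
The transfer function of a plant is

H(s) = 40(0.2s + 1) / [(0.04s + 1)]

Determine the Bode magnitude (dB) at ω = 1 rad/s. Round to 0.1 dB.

32.2 dB

At ω = 1 rad/s:
zero (1 + j1·0.2) = 1 + j0.2 → |·| ≈ 1.0198, ∠ ≈ 11.31°
pole (1 + j1·0.04) = 1 + j0.04 → |·| ≈ 1.0008, ∠ ≈ 2.29°
|H| = 40 · 1.0198 / (1.0008) ≈ 40.759
Gain = 20 log₁₀(40.759) ≈ 32.20 dB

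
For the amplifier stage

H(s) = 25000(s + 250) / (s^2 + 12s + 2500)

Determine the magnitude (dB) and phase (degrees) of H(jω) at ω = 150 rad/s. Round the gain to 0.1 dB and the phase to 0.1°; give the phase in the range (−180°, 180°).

At s = jω = j150:
zero (s+250): 250 + j150 → |·| = √(250²+150²) = √85000 ≈ 291.55, ∠ = arctan(150/250) ≈ 30.96°
quadratic: (j150)² + 12·j150 + 2500 = -20000 + j1800 → |·| ≈ 20081, ∠ ≈ 174.86°
|H| = 25000 · 291.55 / 20081 ≈ 362.97
Gain = 20 log₁₀(362.97) ≈ 51.20 dB
∠H = 30.96° − 174.86° = -143.90°

51.2 dB, -143.9°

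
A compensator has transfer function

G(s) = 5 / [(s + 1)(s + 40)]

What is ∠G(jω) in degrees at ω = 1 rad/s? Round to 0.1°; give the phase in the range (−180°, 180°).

-46.4°

At s = jω = j1:
pole (s+1): 1 + j1 → |·| = √(1²+1²) = √2 ≈ 1.4142, ∠ = arctan(1/1) ≈ 45.00°
pole (s+40): 40 + j1 → |·| = √(40²+1²) = √1601 ≈ 40.012, ∠ = arctan(1/40) ≈ 1.43°
∠G = 0.00° − 46.43° = -46.43°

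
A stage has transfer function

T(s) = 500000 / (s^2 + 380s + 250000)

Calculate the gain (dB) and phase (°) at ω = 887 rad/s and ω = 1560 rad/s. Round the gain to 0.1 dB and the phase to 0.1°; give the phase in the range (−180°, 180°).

ω = 887: -2.1 dB, -147.9°; ω = 1560: -13.1 dB, -164.8°

At s = jω = j887:
quadratic: (j887)² + 380·j887 + 250000 = -536769 + j337060 → |·| ≈ 6.3382e+05, ∠ ≈ 147.87°
|T| = 500000 / 6.3382e+05 ≈ 0.78887
Gain = 20 log₁₀(0.78887) ≈ -2.06 dB
∠T = 0.00° − 147.87° = -147.87°

At s = jω = j1560:
quadratic: (j1560)² + 380·j1560 + 250000 = -2183600 + j592800 → |·| ≈ 2.2626e+06, ∠ ≈ 164.81°
|T| = 500000 / 2.2626e+06 ≈ 0.22098
Gain = 20 log₁₀(0.22098) ≈ -13.11 dB
∠T = 0.00° − 164.81° = -164.81°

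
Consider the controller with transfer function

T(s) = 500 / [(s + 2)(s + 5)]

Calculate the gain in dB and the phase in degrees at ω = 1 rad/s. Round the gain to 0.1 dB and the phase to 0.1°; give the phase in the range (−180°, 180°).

32.8 dB, -37.9°

At s = jω = j1:
pole (s+2): 2 + j1 → |·| = √(2²+1²) = √5 ≈ 2.2361, ∠ = arctan(1/2) ≈ 26.57°
pole (s+5): 5 + j1 → |·| = √(5²+1²) = √26 ≈ 5.099, ∠ = arctan(1/5) ≈ 11.31°
|T| = 500 / 11.402 ≈ 43.852
Gain = 20 log₁₀(43.852) ≈ 32.84 dB
∠T = 0.00° − 37.88° = -37.88°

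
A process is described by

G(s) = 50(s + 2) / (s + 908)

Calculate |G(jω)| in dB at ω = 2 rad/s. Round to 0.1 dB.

-16.2 dB

At s = jω = j2:
zero (s+2): 2 + j2 → |·| = √(2²+2²) = √8 ≈ 2.8284, ∠ = arctan(2/2) ≈ 45.00°
pole (s+908): 908 + j2 → |·| = √(908²+2²) = √824468 ≈ 908, ∠ = arctan(2/908) ≈ 0.13°
|G| = 50 · 2.8284 / 908 ≈ 0.15575
Gain = 20 log₁₀(0.15575) ≈ -16.15 dB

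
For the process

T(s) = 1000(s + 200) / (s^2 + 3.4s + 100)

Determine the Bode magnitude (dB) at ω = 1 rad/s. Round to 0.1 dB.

66.1 dB

At s = jω = j1:
zero (s+200): 200 + j1 → |·| = √(200²+1²) = √40001 ≈ 200, ∠ = arctan(1/200) ≈ 0.29°
quadratic: (j1)² + 3.4·j1 + 100 = 99 + j3.4 → |·| ≈ 99.058, ∠ ≈ 1.97°
|T| = 1000 · 200 / 99.058 ≈ 2019
Gain = 20 log₁₀(2019) ≈ 66.10 dB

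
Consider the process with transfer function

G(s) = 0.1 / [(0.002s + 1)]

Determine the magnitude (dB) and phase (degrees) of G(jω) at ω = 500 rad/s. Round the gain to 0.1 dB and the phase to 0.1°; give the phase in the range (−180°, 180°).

At ω = 500 rad/s:
pole (1 + j500·0.002) = 1 + j1 → |·| ≈ 1.4142, ∠ ≈ 45.00°
|G| = 0.1 · 1 / (1.4142) ≈ 0.070711
Gain = 20 log₁₀(0.070711) ≈ -23.01 dB
∠G = (0°) − (45.00°) = -45.00°

-23.0 dB, -45.0°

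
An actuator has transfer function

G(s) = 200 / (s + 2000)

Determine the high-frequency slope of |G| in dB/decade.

-20 dB/decade

Each pole contributes −20 dB/decade at high frequency; each zero contributes +20 dB/decade.
Net: 0 zero(s) − 1 pole(s) → -20 dB/decade.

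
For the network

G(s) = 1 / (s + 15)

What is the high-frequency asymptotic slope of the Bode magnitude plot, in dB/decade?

-20 dB/decade

Each pole contributes −20 dB/decade at high frequency; each zero contributes +20 dB/decade.
Net: 0 zero(s) − 1 pole(s) → -20 dB/decade.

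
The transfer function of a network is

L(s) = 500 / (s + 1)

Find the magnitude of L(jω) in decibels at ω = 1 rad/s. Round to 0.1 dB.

Substitute s = j1:
Numerator: 500 = 500 + j0
Denominator: (j1) + 1 = 1 + j1
|N| = √(500² + 0²) ≈ 500, ∠N ≈ 0.00°
|D| = √(1² + 1²) ≈ 1.4142, ∠D ≈ 45.00°
|L| = 500 / 1.4142 ≈ 353.56
Gain = 20 log₁₀(353.56) ≈ 50.97 dB

51.0 dB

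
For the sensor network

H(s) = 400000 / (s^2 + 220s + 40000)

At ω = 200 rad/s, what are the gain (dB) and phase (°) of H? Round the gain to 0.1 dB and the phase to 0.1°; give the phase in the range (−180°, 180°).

At s = jω = j200:
quadratic: (j200)² + 220·j200 + 40000 = 0 + j44000 → |·| ≈ 44000, ∠ ≈ 90.00°
|H| = 400000 / 44000 ≈ 9.0909
Gain = 20 log₁₀(9.0909) ≈ 19.17 dB
∠H = 0.00° − 90.00° = -90.00°

19.2 dB, -90.0°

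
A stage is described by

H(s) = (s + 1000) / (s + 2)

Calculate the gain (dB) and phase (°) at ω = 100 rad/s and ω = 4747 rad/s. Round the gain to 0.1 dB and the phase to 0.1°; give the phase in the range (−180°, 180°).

ω = 100: 20.0 dB, -83.1°; ω = 4747: 0.2 dB, -11.9°

At s = jω = j100:
zero (s+1000): 1000 + j100 → |·| = √(1000²+100²) = √1010000 ≈ 1005, ∠ = arctan(100/1000) ≈ 5.71°
pole (s+2): 2 + j100 → |·| = √(2²+100²) = √10004 ≈ 100.02, ∠ = arctan(100/2) ≈ 88.85°
|H| = 1 · 1005 / 100.02 ≈ 10.048
Gain = 20 log₁₀(10.048) ≈ 20.04 dB
∠H = 5.71° − 88.85° = -83.14°

At s = jω = j4747:
zero (s+1000): 1000 + j4747 → |·| = √(1000²+4747²) = √23534009 ≈ 4851.2, ∠ = arctan(4747/1000) ≈ 78.10°
pole (s+2): 2 + j4747 → |·| = √(2²+4747²) = √22534013 ≈ 4747, ∠ = arctan(4747/2) ≈ 89.98°
|H| = 1 · 4851.2 / 4747 ≈ 1.022
Gain = 20 log₁₀(1.022) ≈ 0.19 dB
∠H = 78.10° − 89.98° = -11.88°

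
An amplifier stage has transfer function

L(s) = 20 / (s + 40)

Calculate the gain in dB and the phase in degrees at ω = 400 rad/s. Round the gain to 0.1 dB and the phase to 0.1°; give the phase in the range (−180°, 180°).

At s = jω = j400:
pole (s+40): 40 + j400 → |·| = √(40²+400²) = √161600 ≈ 402, ∠ = arctan(400/40) ≈ 84.29°
|L| = 20 / 402 ≈ 0.049751
Gain = 20 log₁₀(0.049751) ≈ -26.06 dB
∠L = 0.00° − 84.29° = -84.29°

-26.1 dB, -84.3°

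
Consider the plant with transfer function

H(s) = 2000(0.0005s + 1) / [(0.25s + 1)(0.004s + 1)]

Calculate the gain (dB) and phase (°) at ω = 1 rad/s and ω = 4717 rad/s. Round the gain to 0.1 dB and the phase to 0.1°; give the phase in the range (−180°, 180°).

At ω = 1 rad/s:
zero (1 + j1·0.0005) = 1 + j0.0005 → |·| ≈ 1, ∠ ≈ 0.03°
pole (1 + j1·0.25) = 1 + j0.25 → |·| ≈ 1.0308, ∠ ≈ 14.04°
pole (1 + j1·0.004) = 1 + j0.004 → |·| ≈ 1, ∠ ≈ 0.23°
|H| = 2000 · 1 / (1.0308 · 1) ≈ 1940.2
Gain = 20 log₁₀(1940.2) ≈ 65.76 dB
∠H = (0.03°) − (14.04° + 0.23°) = -14.24°

At ω = 4717 rad/s:
zero (1 + j4717·0.0005) = 1 + j2.3585 → |·| ≈ 2.5617, ∠ ≈ 67.02°
pole (1 + j4717·0.25) = 1 + j1179.25 → |·| ≈ 1179.3, ∠ ≈ 89.95°
pole (1 + j4717·0.004) = 1 + j18.868 → |·| ≈ 18.894, ∠ ≈ 86.97°
|H| = 2000 · 2.5617 / (1179.3 · 18.894) ≈ 0.22994
Gain = 20 log₁₀(0.22994) ≈ -12.77 dB
∠H = (67.02°) − (89.95° + 86.97°) = -109.90°

ω = 1: 65.8 dB, -14.2°; ω = 4717: -12.8 dB, -109.9°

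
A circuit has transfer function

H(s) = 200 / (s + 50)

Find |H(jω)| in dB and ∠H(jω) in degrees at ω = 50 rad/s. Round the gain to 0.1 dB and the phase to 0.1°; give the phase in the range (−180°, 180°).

9.0 dB, -45.0°

At s = jω = j50:
pole (s+50): 50 + j50 → |·| = √(50²+50²) = √5000 ≈ 70.711, ∠ = arctan(50/50) ≈ 45.00°
|H| = 200 / 70.711 ≈ 2.8284
Gain = 20 log₁₀(2.8284) ≈ 9.03 dB
∠H = 0.00° − 45.00° = -45.00°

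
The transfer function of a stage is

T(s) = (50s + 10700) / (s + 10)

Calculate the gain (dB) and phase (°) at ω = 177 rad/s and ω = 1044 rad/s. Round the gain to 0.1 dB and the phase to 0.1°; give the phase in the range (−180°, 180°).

ω = 177: 37.9 dB, -47.2°; ω = 1044: 34.2 dB, -11.0°

Substitute s = j177:
Numerator: 50(j177) + 10700 = 10700 + j8850
Denominator: (j177) + 10 = 10 + j177
|N| = √(10700² + 8850²) ≈ 13886, ∠N ≈ 39.59°
|D| = √(10² + 177²) ≈ 177.28, ∠D ≈ 86.77°
|T| = 13886 / 177.28 ≈ 78.328
Gain = 20 log₁₀(78.328) ≈ 37.88 dB
∠T = 39.59° − 86.77° = -47.18°

Substitute s = j1044:
Numerator: 50(j1044) + 10700 = 10700 + j52200
Denominator: (j1044) + 10 = 10 + j1044
|N| = √(10700² + 52200²) ≈ 53285, ∠N ≈ 78.42°
|D| = √(10² + 1044²) ≈ 1044, ∠D ≈ 89.45°
|T| = 53285 / 1044 ≈ 51.039
Gain = 20 log₁₀(51.039) ≈ 34.16 dB
∠T = 78.42° − 89.45° = -11.03°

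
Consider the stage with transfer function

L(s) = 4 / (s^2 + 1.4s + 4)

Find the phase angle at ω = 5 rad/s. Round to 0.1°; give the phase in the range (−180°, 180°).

At s = jω = j5:
quadratic: (j5)² + 1.4·j5 + 4 = -21 + j7 → |·| ≈ 22.136, ∠ ≈ 161.57°
∠L = 0.00° − 161.57° = -161.57°

-161.6°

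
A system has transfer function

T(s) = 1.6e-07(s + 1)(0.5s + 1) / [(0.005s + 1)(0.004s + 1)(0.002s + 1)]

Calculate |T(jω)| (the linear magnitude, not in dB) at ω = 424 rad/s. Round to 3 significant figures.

0.00238

At ω = 424 rad/s:
zero (1 + j424·1) = 1 + j424 → |·| ≈ 424, ∠ ≈ 89.86°
zero (1 + j424·0.5) = 1 + j212 → |·| ≈ 212, ∠ ≈ 89.73°
pole (1 + j424·0.005) = 1 + j2.12 → |·| ≈ 2.344, ∠ ≈ 64.75°
pole (1 + j424·0.004) = 1 + j1.696 → |·| ≈ 1.9689, ∠ ≈ 59.48°
pole (1 + j424·0.002) = 1 + j0.848 → |·| ≈ 1.3111, ∠ ≈ 40.30°
|T| = 1.6e-07 · 424 · 212 / (2.344 · 1.9689 · 1.3111) ≈ 0.0023769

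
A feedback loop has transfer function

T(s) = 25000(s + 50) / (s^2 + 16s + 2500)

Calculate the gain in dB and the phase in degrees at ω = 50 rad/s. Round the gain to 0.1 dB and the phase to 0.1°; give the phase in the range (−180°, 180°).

At s = jω = j50:
zero (s+50): 50 + j50 → |·| = √(50²+50²) = √5000 ≈ 70.711, ∠ = arctan(50/50) ≈ 45.00°
quadratic: (j50)² + 16·j50 + 2500 = 0 + j800 → |·| ≈ 800, ∠ ≈ 90.00°
|T| = 25000 · 70.711 / 800 ≈ 2209.7
Gain = 20 log₁₀(2209.7) ≈ 66.89 dB
∠T = 45.00° − 90.00° = -45.00°

66.9 dB, -45.0°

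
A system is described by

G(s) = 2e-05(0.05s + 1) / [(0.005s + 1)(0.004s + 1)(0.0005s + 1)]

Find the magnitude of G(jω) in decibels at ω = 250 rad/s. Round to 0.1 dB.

-79.2 dB

At ω = 250 rad/s:
zero (1 + j250·0.05) = 1 + j12.5 → |·| ≈ 12.54, ∠ ≈ 85.43°
pole (1 + j250·0.005) = 1 + j1.25 → |·| ≈ 1.6008, ∠ ≈ 51.34°
pole (1 + j250·0.004) = 1 + j1 → |·| ≈ 1.4142, ∠ ≈ 45.00°
pole (1 + j250·0.0005) = 1 + j0.125 → |·| ≈ 1.0078, ∠ ≈ 7.13°
|G| = 2e-05 · 12.54 / (1.6008 · 1.4142 · 1.0078) ≈ 0.00010993
Gain = 20 log₁₀(0.00010993) ≈ -79.18 dB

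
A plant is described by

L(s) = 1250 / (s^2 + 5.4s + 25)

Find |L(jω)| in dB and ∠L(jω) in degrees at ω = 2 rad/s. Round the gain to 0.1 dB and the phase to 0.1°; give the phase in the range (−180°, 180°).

34.5 dB, -27.2°

At s = jω = j2:
quadratic: (j2)² + 5.4·j2 + 25 = 21 + j10.8 → |·| ≈ 23.614, ∠ ≈ 27.22°
|L| = 1250 / 23.614 ≈ 52.935
Gain = 20 log₁₀(52.935) ≈ 34.47 dB
∠L = 0.00° − 27.22° = -27.22°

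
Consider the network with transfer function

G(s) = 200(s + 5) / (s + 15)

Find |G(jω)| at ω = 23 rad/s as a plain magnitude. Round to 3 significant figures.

171

At s = jω = j23:
zero (s+5): 5 + j23 → |·| = √(5²+23²) = √554 ≈ 23.537, ∠ = arctan(23/5) ≈ 77.74°
pole (s+15): 15 + j23 → |·| = √(15²+23²) = √754 ≈ 27.459, ∠ = arctan(23/15) ≈ 56.89°
|G| = 200 · 23.537 / 27.459 ≈ 171.43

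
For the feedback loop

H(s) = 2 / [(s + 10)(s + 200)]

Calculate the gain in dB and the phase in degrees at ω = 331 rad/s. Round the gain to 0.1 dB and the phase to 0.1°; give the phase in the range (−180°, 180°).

At s = jω = j331:
pole (s+10): 10 + j331 → |·| = √(10²+331²) = √109661 ≈ 331.15, ∠ = arctan(331/10) ≈ 88.27°
pole (s+200): 200 + j331 → |·| = √(200²+331²) = √149561 ≈ 386.73, ∠ = arctan(331/200) ≈ 58.86°
|H| = 2 / 1.2807e+05 ≈ 1.5616e-05
Gain = 20 log₁₀(1.5616e-05) ≈ -96.13 dB
∠H = 0.00° − 147.13° = -147.13°

-96.1 dB, -147.1°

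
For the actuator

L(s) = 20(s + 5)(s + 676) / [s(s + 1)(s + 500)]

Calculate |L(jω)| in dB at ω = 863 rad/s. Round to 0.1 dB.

At s = jω = j863:
zero (s+5): 5 + j863 → |·| = √(5²+863²) = √744794 ≈ 863.01, ∠ = arctan(863/5) ≈ 89.67°
zero (s+676): 676 + j863 → |·| = √(676²+863²) = √1201745 ≈ 1096.2, ∠ = arctan(863/676) ≈ 51.93°
pole (s+1): 1 + j863 → |·| = √(1²+863²) = √744770 ≈ 863, ∠ = arctan(863/1) ≈ 89.93°
pole (s+500): 500 + j863 → |·| = √(500²+863²) = √994769 ≈ 997.38, ∠ = arctan(863/500) ≈ 59.91°
pole at origin: |s| = 863, ∠ = 90.00° (in denominator)
|L| = 20 · 9.4603e+05 / 7.4282e+08 ≈ 0.025471
Gain = 20 log₁₀(0.025471) ≈ -31.88 dB

-31.9 dB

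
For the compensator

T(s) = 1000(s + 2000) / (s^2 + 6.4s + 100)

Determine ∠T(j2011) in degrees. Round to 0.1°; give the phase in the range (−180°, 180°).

-134.7°

At s = jω = j2011:
zero (s+2000): 2000 + j2011 → |·| = √(2000²+2011²) = √8044121 ≈ 2836.2, ∠ = arctan(2011/2000) ≈ 45.16°
quadratic: (j2011)² + 6.4·j2011 + 100 = -4044021 + j12870.4 → |·| ≈ 4.044e+06, ∠ ≈ 179.82°
∠T = 45.16° − 179.82° = -134.66°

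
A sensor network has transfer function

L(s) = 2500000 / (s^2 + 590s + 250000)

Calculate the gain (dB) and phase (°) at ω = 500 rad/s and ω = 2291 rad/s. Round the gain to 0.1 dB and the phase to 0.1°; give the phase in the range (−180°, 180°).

ω = 500: 18.6 dB, -90.0°; ω = 2291: -6.3 dB, -164.9°

At s = jω = j500:
quadratic: (j500)² + 590·j500 + 250000 = 0 + j295000 → |·| ≈ 2.95e+05, ∠ ≈ 90.00°
|L| = 2500000 / 2.95e+05 ≈ 8.4746
Gain = 20 log₁₀(8.4746) ≈ 18.56 dB
∠L = 0.00° − 90.00° = -90.00°

At s = jω = j2291:
quadratic: (j2291)² + 590·j2291 + 250000 = -4998681 + j1351690 → |·| ≈ 5.1782e+06, ∠ ≈ 164.87°
|L| = 2500000 / 5.1782e+06 ≈ 0.48279
Gain = 20 log₁₀(0.48279) ≈ -6.32 dB
∠L = 0.00° − 164.87° = -164.87°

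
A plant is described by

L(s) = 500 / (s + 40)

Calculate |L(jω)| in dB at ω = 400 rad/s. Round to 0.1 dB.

1.9 dB

Substitute s = j400:
Numerator: 500 = 500 + j0
Denominator: (j400) + 40 = 40 + j400
|N| = √(500² + 0²) ≈ 500, ∠N ≈ 0.00°
|D| = √(40² + 400²) ≈ 402, ∠D ≈ 84.29°
|L| = 500 / 402 ≈ 1.2438
Gain = 20 log₁₀(1.2438) ≈ 1.90 dB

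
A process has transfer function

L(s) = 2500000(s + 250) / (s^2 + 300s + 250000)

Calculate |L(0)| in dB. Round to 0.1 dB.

L(0) = 2500000·250 / 250000 = 2500
20 log₁₀(2500) ≈ 67.96 dB

68.0 dB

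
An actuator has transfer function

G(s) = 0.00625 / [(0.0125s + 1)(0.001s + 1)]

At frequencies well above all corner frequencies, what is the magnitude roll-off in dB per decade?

Each pole contributes −20 dB/decade at high frequency; each zero contributes +20 dB/decade.
Net: 0 zero(s) − 2 pole(s) → -40 dB/decade.

-40 dB/decade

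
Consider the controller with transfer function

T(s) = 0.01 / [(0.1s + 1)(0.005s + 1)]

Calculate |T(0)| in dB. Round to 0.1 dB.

T(0) = 0.01 · 1 / 1 = 0.01
20 log₁₀(0.01) ≈ -40.00 dB

-40.0 dB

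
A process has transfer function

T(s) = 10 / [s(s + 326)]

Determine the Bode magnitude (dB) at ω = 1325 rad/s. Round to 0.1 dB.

At s = jω = j1325:
pole (s+326): 326 + j1325 → |·| = √(326²+1325²) = √1861901 ≈ 1364.5, ∠ = arctan(1325/326) ≈ 76.18°
pole at origin: |s| = 1325, ∠ = 90.00° (in denominator)
|T| = 10 / 1.808e+06 ≈ 5.531e-06
Gain = 20 log₁₀(5.531e-06) ≈ -105.14 dB

-105.1 dB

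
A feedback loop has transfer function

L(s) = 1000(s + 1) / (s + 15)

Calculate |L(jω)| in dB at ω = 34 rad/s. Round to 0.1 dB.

At s = jω = j34:
zero (s+1): 1 + j34 → |·| = √(1²+34²) = √1157 ≈ 34.015, ∠ = arctan(34/1) ≈ 88.32°
pole (s+15): 15 + j34 → |·| = √(15²+34²) = √1381 ≈ 37.162, ∠ = arctan(34/15) ≈ 66.19°
|L| = 1000 · 34.015 / 37.162 ≈ 915.32
Gain = 20 log₁₀(915.32) ≈ 59.23 dB

59.2 dB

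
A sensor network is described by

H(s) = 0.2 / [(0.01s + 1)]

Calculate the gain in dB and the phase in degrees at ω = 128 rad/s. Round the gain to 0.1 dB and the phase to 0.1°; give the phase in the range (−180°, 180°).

-18.2 dB, -52.0°

At ω = 128 rad/s:
pole (1 + j128·0.01) = 1 + j1.28 → |·| ≈ 1.6243, ∠ ≈ 52.00°
|H| = 0.2 · 1 / (1.6243) ≈ 0.12313
Gain = 20 log₁₀(0.12313) ≈ -18.19 dB
∠H = (0°) − (52.00°) = -52.00°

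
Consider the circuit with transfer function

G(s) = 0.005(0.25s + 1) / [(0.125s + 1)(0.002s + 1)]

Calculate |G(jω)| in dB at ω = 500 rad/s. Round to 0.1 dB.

-43.0 dB

At ω = 500 rad/s:
zero (1 + j500·0.25) = 1 + j125 → |·| ≈ 125, ∠ ≈ 89.54°
pole (1 + j500·0.125) = 1 + j62.5 → |·| ≈ 62.508, ∠ ≈ 89.08°
pole (1 + j500·0.002) = 1 + j1 → |·| ≈ 1.4142, ∠ ≈ 45.00°
|G| = 0.005 · 125 / (62.508 · 1.4142) ≈ 0.0070702
Gain = 20 log₁₀(0.0070702) ≈ -43.01 dB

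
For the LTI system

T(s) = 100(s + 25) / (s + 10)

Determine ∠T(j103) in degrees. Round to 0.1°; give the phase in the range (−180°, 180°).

-8.1°

At s = jω = j103:
zero (s+25): 25 + j103 → |·| = √(25²+103²) = √11234 ≈ 105.99, ∠ = arctan(103/25) ≈ 76.36°
pole (s+10): 10 + j103 → |·| = √(10²+103²) = √10709 ≈ 103.48, ∠ = arctan(103/10) ≈ 84.45°
∠T = 76.36° − 84.45° = -8.09°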